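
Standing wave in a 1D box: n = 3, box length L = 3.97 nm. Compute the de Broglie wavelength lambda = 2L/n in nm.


lambda = 2L / n
= 2 * 3.97 / 3
= 7.94 / 3
= 2.6467 nm

2.6467


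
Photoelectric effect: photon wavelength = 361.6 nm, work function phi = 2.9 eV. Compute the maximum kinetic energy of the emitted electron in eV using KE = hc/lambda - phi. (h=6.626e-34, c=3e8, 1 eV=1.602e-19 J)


E_photon = hc / lambda
= (6.626e-34)(3e8) / (361.6e-9)
= 5.4972e-19 J
= 3.4315 eV
KE = E_photon - phi
= 3.4315 - 2.9
= 0.5315 eV

0.5315


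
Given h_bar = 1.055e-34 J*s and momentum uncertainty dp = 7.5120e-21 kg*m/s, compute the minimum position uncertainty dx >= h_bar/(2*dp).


dx = h_bar / (2 * dp)
= 1.055e-34 / (2 * 7.5120e-21)
= 1.055e-34 / 1.5024e-20
= 7.0221e-15 m

7.0221e-15


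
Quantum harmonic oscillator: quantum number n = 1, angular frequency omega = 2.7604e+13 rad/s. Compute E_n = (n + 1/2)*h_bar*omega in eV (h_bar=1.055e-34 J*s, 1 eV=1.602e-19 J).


E = (n + 1/2) * h_bar * omega
= (1 + 0.5) * 1.055e-34 * 2.7604e+13
= 1.5 * 2.9122e-21
= 4.3683e-21 J
= 0.0273 eV

0.0273


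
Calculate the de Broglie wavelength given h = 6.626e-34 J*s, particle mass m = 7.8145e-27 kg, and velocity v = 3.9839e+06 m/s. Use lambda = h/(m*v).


lambda = h / (m * v)
= 6.626e-34 / (7.8145e-27 * 3.9839e+06)
= 6.626e-34 / 3.1132e-20
= 2.1283e-14 m

2.1283e-14


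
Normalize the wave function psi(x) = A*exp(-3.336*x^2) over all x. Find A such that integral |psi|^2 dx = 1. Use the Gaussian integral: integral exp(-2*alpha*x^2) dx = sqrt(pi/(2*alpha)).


integral |psi|^2 dx = A^2 * sqrt(pi/(2*alpha)) = 1
A^2 = sqrt(2*alpha/pi)
= sqrt(2 * 3.336 / pi)
= 1.457314
A = sqrt(1.457314)
= 1.2072

1.2072


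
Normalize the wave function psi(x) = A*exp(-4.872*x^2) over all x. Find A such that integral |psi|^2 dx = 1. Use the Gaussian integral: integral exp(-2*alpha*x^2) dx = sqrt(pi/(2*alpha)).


integral |psi|^2 dx = A^2 * sqrt(pi/(2*alpha)) = 1
A^2 = sqrt(2*alpha/pi)
= sqrt(2 * 4.872 / pi)
= 1.761139
A = sqrt(1.761139)
= 1.3271

1.3271


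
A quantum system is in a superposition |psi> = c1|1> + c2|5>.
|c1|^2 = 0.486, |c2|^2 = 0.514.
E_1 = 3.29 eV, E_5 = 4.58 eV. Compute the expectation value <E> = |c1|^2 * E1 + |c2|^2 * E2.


<E> = |c1|^2 * E1 + |c2|^2 * E2
= 0.486 * 3.29 + 0.514 * 4.58
= 1.5989 + 2.3541
= 3.9531 eV

3.9531


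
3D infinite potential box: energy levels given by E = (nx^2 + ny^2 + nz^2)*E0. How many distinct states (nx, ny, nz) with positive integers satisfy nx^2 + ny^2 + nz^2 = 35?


Enumerate all (nx, ny, nz) with nx^2 + ny^2 + nz^2 = 35:
(1,3,5)
(1,5,3)
(3,1,5)
(3,5,1)
(5,1,3)
(5,3,1)
Total degeneracy = 6

6


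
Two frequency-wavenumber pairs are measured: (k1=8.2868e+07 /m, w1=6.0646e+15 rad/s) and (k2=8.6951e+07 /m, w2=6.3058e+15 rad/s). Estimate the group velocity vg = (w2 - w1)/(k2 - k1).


vg = (w2 - w1) / (k2 - k1)
= (6.3058e+15 - 6.0646e+15) / (8.6951e+07 - 8.2868e+07)
= 2.4120e+14 / 4.0830e+06
= 5.9074e+07 m/s

5.9074e+07


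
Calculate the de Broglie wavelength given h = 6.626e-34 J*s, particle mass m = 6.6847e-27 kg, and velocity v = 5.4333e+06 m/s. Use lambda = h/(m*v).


lambda = h / (m * v)
= 6.626e-34 / (6.6847e-27 * 5.4333e+06)
= 6.626e-34 / 3.6320e-20
= 1.8243e-14 m

1.8243e-14


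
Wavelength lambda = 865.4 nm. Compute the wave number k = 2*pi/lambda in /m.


k = 2 * pi / lambda
= 6.2832 / (865.4e-9)
= 6.2832 / 8.6540e-07
= 7.2604e+06 /m

7.2604e+06


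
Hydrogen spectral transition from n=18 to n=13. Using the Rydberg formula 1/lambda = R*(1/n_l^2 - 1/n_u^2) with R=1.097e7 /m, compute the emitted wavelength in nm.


1/lambda = R * (1/n_l^2 - 1/n_u^2)
= 1.097e7 * (1/13^2 - 1/18^2)
= 1.097e7 * (0.005917 - 0.003086)
= 1.097e7 * 0.002831
= 3.1053e+04 /m
lambda = 1 / 3.1053e+04 = 32202.7818 nm

32202.7818


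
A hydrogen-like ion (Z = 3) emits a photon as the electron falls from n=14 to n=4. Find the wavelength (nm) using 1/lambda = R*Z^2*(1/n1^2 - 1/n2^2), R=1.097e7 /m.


1/lambda = R * Z^2 * (1/n1^2 - 1/n2^2)
= 1.097e7 * 3^2 * (1/4^2 - 1/14^2)
= 1.097e7 * 9 * (0.0625 - 0.005102)
= 5.6669e+06 /m
lambda = 1 / 5.6669e+06
= 176.4633 nm

176.4633


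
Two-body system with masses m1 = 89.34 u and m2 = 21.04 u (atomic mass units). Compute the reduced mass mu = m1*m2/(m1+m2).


mu = m1 * m2 / (m1 + m2)
= 89.34 * 21.04 / (89.34 + 21.04)
= 1879.7136 / 110.38
= 17.0295 u

17.0295


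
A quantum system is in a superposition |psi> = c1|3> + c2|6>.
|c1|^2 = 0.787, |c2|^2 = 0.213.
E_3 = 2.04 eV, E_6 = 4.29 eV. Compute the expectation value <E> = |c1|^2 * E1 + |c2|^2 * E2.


<E> = |c1|^2 * E1 + |c2|^2 * E2
= 0.787 * 2.04 + 0.213 * 4.29
= 1.6055 + 0.9138
= 2.5192 eV

2.5192


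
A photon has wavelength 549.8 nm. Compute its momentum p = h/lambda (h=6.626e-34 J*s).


p = h / lambda
= 6.626e-34 / (549.8e-9)
= 6.626e-34 / 5.4980e-07
= 1.2052e-27 kg*m/s

1.2052e-27


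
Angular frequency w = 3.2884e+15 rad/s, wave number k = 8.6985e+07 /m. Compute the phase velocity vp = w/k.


vp = w / k
= 3.2884e+15 / 8.6985e+07
= 3.7804e+07 m/s

3.7804e+07


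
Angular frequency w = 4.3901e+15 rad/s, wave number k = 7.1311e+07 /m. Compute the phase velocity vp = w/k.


vp = w / k
= 4.3901e+15 / 7.1311e+07
= 6.1563e+07 m/s

6.1563e+07


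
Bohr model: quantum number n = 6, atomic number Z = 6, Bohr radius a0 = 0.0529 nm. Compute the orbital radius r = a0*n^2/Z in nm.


r = a0 * n^2 / Z
= 0.0529 * 6^2 / 6
= 0.0529 * 36 / 6
= 0.3174 nm

0.3174


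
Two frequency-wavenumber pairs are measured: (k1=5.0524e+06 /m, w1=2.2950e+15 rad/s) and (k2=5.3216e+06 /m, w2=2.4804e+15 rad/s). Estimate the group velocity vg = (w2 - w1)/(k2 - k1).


vg = (w2 - w1) / (k2 - k1)
= (2.4804e+15 - 2.2950e+15) / (5.3216e+06 - 5.0524e+06)
= 1.8540e+14 / 2.6920e+05
= 6.8871e+08 m/s

6.8871e+08


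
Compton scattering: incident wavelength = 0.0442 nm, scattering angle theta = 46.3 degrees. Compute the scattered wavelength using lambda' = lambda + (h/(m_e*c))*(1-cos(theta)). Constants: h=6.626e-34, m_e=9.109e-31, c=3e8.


Compton wavelength: h/(m_e*c) = 2.4247e-12 m
d_lambda = 2.4247e-12 * (1 - cos(46.3 deg))
= 2.4247e-12 * 0.309118
= 7.4952e-13 m = 0.00075 nm
lambda' = 0.0442 + 0.00075
= 0.04495 nm

0.04495


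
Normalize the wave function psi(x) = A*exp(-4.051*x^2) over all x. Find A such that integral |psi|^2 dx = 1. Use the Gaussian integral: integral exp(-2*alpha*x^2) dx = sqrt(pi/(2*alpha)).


integral |psi|^2 dx = A^2 * sqrt(pi/(2*alpha)) = 1
A^2 = sqrt(2*alpha/pi)
= sqrt(2 * 4.051 / pi)
= 1.60591
A = sqrt(1.60591)
= 1.2672

1.2672


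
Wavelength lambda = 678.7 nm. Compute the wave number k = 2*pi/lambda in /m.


k = 2 * pi / lambda
= 6.2832 / (678.7e-9)
= 6.2832 / 6.7870e-07
= 9.2577e+06 /m

9.2577e+06


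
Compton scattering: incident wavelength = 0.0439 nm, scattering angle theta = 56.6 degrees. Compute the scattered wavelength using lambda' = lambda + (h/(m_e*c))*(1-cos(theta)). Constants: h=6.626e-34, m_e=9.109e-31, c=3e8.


Compton wavelength: h/(m_e*c) = 2.4247e-12 m
d_lambda = 2.4247e-12 * (1 - cos(56.6 deg))
= 2.4247e-12 * 0.449519
= 1.0900e-12 m = 0.00109 nm
lambda' = 0.0439 + 0.00109
= 0.04499 nm

0.04499


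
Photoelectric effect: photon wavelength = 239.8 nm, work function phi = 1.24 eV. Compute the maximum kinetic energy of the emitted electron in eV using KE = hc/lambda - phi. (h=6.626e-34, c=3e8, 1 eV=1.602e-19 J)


E_photon = hc / lambda
= (6.626e-34)(3e8) / (239.8e-9)
= 8.2894e-19 J
= 5.1744 eV
KE = E_photon - phi
= 5.1744 - 1.24
= 3.9344 eV

3.9344


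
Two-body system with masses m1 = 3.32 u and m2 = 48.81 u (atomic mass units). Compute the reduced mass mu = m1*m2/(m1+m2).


mu = m1 * m2 / (m1 + m2)
= 3.32 * 48.81 / (3.32 + 48.81)
= 162.0492 / 52.13
= 3.1086 u

3.1086


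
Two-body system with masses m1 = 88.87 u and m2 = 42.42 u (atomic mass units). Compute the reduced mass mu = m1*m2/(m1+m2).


mu = m1 * m2 / (m1 + m2)
= 88.87 * 42.42 / (88.87 + 42.42)
= 3769.8654 / 131.29
= 28.714 u

28.714


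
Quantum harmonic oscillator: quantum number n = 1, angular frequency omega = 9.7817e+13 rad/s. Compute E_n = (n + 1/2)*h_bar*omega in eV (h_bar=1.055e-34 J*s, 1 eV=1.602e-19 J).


E = (n + 1/2) * h_bar * omega
= (1 + 0.5) * 1.055e-34 * 9.7817e+13
= 1.5 * 1.0320e-20
= 1.5480e-20 J
= 0.0966 eV

0.0966


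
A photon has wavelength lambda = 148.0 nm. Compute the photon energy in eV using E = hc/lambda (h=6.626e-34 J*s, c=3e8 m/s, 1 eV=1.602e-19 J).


E = hc / lambda
= (6.626e-34)(3e8) / (148.0e-9)
= 1.9878e-25 / 1.4800e-07
= 1.3431e-18 J
Converting to eV: 1.3431e-18 / 1.602e-19
= 8.3839 eV

8.3839


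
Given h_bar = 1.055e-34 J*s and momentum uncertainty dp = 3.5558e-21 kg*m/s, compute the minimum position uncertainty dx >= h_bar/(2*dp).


dx = h_bar / (2 * dp)
= 1.055e-34 / (2 * 3.5558e-21)
= 1.055e-34 / 7.1116e-21
= 1.4835e-14 m

1.4835e-14


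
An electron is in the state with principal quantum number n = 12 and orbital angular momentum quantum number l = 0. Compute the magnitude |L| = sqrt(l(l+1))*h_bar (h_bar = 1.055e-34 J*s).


L = sqrt(l*(l+1)) * h_bar
= sqrt(0 * 1) * 1.055e-34
= sqrt(0) * 1.055e-34
= 0.0 * 1.055e-34
= 0.0000e+00 J*s

0.0000e+00


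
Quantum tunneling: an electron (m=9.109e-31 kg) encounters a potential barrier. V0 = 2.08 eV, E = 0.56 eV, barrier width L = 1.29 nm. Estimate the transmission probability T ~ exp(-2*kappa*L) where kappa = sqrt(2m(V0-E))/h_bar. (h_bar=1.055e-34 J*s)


V0 - E = 1.52 eV = 2.4350e-19 J
kappa = sqrt(2 * m * (V0-E)) / h_bar
= sqrt(2 * 9.109e-31 * 2.4350e-19) / 1.055e-34
= 6.3132e+09 /m
2*kappa*L = 2 * 6.3132e+09 * 1.29e-9
= 16.2881
T = exp(-16.2881) = 8.436542e-08

8.436542e-08


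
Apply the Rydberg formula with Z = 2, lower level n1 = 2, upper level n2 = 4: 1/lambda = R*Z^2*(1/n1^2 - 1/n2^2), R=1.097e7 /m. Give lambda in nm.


1/lambda = R * Z^2 * (1/n1^2 - 1/n2^2)
= 1.097e7 * 2^2 * (1/2^2 - 1/4^2)
= 1.097e7 * 4 * (0.25 - 0.0625)
= 8.2275e+06 /m
lambda = 1 / 8.2275e+06
= 121.5436 nm

121.5436


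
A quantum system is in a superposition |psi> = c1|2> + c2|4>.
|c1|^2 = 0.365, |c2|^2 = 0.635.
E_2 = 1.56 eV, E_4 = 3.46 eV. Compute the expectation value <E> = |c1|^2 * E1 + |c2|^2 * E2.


<E> = |c1|^2 * E1 + |c2|^2 * E2
= 0.365 * 1.56 + 0.635 * 3.46
= 0.5694 + 2.1971
= 2.7665 eV

2.7665


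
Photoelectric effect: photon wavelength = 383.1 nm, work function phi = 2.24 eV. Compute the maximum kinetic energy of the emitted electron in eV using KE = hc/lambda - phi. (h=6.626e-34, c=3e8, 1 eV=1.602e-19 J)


E_photon = hc / lambda
= (6.626e-34)(3e8) / (383.1e-9)
= 5.1887e-19 J
= 3.2389 eV
KE = E_photon - phi
= 3.2389 - 2.24
= 0.9989 eV

0.9989


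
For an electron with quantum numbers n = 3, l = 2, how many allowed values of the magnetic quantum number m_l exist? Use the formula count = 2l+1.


m_l ranges from -l to +l in integer steps
So m_l goes from -2 to +2
Count = 2l + 1 = 2*2 + 1
= 5

5


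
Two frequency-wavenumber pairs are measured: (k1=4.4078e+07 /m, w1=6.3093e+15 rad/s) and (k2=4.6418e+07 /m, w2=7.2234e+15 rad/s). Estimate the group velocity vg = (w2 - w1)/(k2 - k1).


vg = (w2 - w1) / (k2 - k1)
= (7.2234e+15 - 6.3093e+15) / (4.6418e+07 - 4.4078e+07)
= 9.1410e+14 / 2.3400e+06
= 3.9064e+08 m/s

3.9064e+08


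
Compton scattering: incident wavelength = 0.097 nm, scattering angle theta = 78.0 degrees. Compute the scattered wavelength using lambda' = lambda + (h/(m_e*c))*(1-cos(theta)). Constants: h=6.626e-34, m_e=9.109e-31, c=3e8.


Compton wavelength: h/(m_e*c) = 2.4247e-12 m
d_lambda = 2.4247e-12 * (1 - cos(78.0 deg))
= 2.4247e-12 * 0.792088
= 1.9206e-12 m = 0.001921 nm
lambda' = 0.097 + 0.001921
= 0.098921 nm

0.098921


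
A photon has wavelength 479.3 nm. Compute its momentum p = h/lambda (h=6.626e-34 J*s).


p = h / lambda
= 6.626e-34 / (479.3e-9)
= 6.626e-34 / 4.7930e-07
= 1.3824e-27 kg*m/s

1.3824e-27


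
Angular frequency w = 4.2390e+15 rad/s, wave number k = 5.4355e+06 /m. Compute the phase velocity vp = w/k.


vp = w / k
= 4.2390e+15 / 5.4355e+06
= 7.7987e+08 m/s

7.7987e+08


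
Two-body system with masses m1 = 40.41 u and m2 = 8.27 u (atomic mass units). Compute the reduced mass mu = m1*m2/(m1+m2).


mu = m1 * m2 / (m1 + m2)
= 40.41 * 8.27 / (40.41 + 8.27)
= 334.1907 / 48.68
= 6.8651 u

6.8651


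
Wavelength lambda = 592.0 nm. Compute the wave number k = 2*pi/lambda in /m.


k = 2 * pi / lambda
= 6.2832 / (592.0e-9)
= 6.2832 / 5.9200e-07
= 1.0613e+07 /m

1.0613e+07


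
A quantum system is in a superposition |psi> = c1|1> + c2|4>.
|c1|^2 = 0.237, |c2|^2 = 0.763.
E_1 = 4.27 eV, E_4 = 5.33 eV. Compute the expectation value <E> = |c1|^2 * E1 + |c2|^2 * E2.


<E> = |c1|^2 * E1 + |c2|^2 * E2
= 0.237 * 4.27 + 0.763 * 5.33
= 1.012 + 4.0668
= 5.0788 eV

5.0788


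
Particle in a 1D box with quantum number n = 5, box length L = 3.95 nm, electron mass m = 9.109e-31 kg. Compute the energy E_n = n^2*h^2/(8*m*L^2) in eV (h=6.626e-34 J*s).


E = n^2 * h^2 / (8 * m * L^2)
= 5^2 * (6.626e-34)^2 / (8 * 9.109e-31 * (3.95e-9)^2)
= 25 * 4.3904e-67 / (8 * 9.109e-31 * 1.5603e-17)
= 9.6536e-20 J
= 0.6026 eV

0.6026


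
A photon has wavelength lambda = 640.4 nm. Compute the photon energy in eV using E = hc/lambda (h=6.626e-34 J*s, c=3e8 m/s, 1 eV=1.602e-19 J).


E = hc / lambda
= (6.626e-34)(3e8) / (640.4e-9)
= 1.9878e-25 / 6.4040e-07
= 3.1040e-19 J
Converting to eV: 3.1040e-19 / 1.602e-19
= 1.9376 eV

1.9376


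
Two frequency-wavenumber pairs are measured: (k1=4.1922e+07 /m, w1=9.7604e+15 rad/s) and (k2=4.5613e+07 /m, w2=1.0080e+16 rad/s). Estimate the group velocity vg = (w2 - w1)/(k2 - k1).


vg = (w2 - w1) / (k2 - k1)
= (1.0080e+16 - 9.7604e+15) / (4.5613e+07 - 4.1922e+07)
= 3.1960e+14 / 3.6910e+06
= 8.6589e+07 m/s

8.6589e+07


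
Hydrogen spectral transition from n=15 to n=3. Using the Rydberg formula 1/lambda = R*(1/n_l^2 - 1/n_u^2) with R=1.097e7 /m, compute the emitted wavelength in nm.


1/lambda = R * (1/n_l^2 - 1/n_u^2)
= 1.097e7 * (1/3^2 - 1/15^2)
= 1.097e7 * (0.111111 - 0.004444)
= 1.097e7 * 0.106667
= 1.1701e+06 /m
lambda = 1 / 1.1701e+06 = 854.6035 nm

854.6035


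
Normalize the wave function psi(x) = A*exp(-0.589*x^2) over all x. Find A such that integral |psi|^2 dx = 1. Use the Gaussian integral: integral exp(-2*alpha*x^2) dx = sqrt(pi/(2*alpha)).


integral |psi|^2 dx = A^2 * sqrt(pi/(2*alpha)) = 1
A^2 = sqrt(2*alpha/pi)
= sqrt(2 * 0.589 / pi)
= 0.612347
A = sqrt(0.612347)
= 0.7825

0.7825


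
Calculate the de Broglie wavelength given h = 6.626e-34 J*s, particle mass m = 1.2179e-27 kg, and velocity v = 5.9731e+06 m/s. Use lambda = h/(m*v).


lambda = h / (m * v)
= 6.626e-34 / (1.2179e-27 * 5.9731e+06)
= 6.626e-34 / 7.2746e-21
= 9.1084e-14 m

9.1084e-14


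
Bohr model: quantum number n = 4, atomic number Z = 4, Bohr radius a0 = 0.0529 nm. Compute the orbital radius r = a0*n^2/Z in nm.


r = a0 * n^2 / Z
= 0.0529 * 4^2 / 4
= 0.0529 * 16 / 4
= 0.2116 nm

0.2116


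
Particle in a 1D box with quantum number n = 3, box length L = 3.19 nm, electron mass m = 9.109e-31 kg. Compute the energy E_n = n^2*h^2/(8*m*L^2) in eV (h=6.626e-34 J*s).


E = n^2 * h^2 / (8 * m * L^2)
= 3^2 * (6.626e-34)^2 / (8 * 9.109e-31 * (3.19e-9)^2)
= 9 * 4.3904e-67 / (8 * 9.109e-31 * 1.0176e-17)
= 5.3285e-20 J
= 0.3326 eV

0.3326


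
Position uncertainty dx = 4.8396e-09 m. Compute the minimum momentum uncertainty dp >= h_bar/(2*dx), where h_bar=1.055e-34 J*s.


dp = h_bar / (2 * dx)
= 1.055e-34 / (2 * 4.8396e-09)
= 1.055e-34 / 9.6792e-09
= 1.0900e-26 kg*m/s

1.0900e-26


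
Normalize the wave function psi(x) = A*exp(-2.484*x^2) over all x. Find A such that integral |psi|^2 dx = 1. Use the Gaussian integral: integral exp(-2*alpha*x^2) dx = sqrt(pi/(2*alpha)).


integral |psi|^2 dx = A^2 * sqrt(pi/(2*alpha)) = 1
A^2 = sqrt(2*alpha/pi)
= sqrt(2 * 2.484 / pi)
= 1.257523
A = sqrt(1.257523)
= 1.1214

1.1214


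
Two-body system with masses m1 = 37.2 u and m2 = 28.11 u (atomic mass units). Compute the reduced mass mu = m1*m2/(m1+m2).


mu = m1 * m2 / (m1 + m2)
= 37.2 * 28.11 / (37.2 + 28.11)
= 1045.692 / 65.31
= 16.0112 u

16.0112


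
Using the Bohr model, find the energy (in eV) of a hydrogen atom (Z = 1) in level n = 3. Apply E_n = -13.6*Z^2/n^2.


E_n = -13.6 * Z^2 / n^2
= -13.6 * 1^2 / 3^2
= -13.6 * 1 / 9
= -1.5111 eV

-1.5111


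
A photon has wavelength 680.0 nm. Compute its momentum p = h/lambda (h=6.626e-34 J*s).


p = h / lambda
= 6.626e-34 / (680.0e-9)
= 6.626e-34 / 6.8000e-07
= 9.7441e-28 kg*m/s

9.7441e-28


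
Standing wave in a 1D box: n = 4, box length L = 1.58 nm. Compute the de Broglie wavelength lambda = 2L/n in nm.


lambda = 2L / n
= 2 * 1.58 / 4
= 3.16 / 4
= 0.79 nm

0.79


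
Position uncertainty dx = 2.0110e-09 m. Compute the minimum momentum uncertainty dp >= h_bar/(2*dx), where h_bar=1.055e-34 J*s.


dp = h_bar / (2 * dx)
= 1.055e-34 / (2 * 2.0110e-09)
= 1.055e-34 / 4.0220e-09
= 2.6231e-26 kg*m/s

2.6231e-26


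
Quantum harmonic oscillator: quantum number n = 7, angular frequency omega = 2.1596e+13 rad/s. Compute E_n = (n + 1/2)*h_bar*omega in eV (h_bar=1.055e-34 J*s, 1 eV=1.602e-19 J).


E = (n + 1/2) * h_bar * omega
= (7 + 0.5) * 1.055e-34 * 2.1596e+13
= 7.5 * 2.2784e-21
= 1.7088e-20 J
= 0.1067 eV

0.1067


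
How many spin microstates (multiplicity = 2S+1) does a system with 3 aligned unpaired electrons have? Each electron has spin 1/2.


Total spin S = N * (1/2) = 3 * 0.5 = 1.5
Spin multiplicity = 2S + 1
= 2 * 1.5 + 1
= 4

4


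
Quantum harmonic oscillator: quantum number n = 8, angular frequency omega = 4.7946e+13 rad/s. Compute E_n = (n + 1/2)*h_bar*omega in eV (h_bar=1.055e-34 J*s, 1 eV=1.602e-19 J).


E = (n + 1/2) * h_bar * omega
= (8 + 0.5) * 1.055e-34 * 4.7946e+13
= 8.5 * 5.0583e-21
= 4.2996e-20 J
= 0.2684 eV

0.2684


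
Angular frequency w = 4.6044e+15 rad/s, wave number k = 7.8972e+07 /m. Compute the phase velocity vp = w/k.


vp = w / k
= 4.6044e+15 / 7.8972e+07
= 5.8304e+07 m/s

5.8304e+07


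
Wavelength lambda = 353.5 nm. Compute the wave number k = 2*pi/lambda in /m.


k = 2 * pi / lambda
= 6.2832 / (353.5e-9)
= 6.2832 / 3.5350e-07
= 1.7774e+07 /m

1.7774e+07


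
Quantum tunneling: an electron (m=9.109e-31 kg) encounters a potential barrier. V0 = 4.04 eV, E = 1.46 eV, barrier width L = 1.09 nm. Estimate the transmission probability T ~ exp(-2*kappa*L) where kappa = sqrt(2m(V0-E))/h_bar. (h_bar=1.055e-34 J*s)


V0 - E = 2.58 eV = 4.1332e-19 J
kappa = sqrt(2 * m * (V0-E)) / h_bar
= sqrt(2 * 9.109e-31 * 4.1332e-19) / 1.055e-34
= 8.2251e+09 /m
2*kappa*L = 2 * 8.2251e+09 * 1.09e-9
= 17.9306
T = exp(-17.9306) = 1.632403e-08

1.632403e-08


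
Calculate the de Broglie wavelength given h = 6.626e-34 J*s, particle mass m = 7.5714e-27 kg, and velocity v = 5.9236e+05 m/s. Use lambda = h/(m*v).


lambda = h / (m * v)
= 6.626e-34 / (7.5714e-27 * 5.9236e+05)
= 6.626e-34 / 4.4850e-21
= 1.4774e-13 m

1.4774e-13


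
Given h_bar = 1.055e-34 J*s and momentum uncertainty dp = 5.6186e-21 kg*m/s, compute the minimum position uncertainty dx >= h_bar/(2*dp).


dx = h_bar / (2 * dp)
= 1.055e-34 / (2 * 5.6186e-21)
= 1.055e-34 / 1.1237e-20
= 9.3885e-15 m

9.3885e-15


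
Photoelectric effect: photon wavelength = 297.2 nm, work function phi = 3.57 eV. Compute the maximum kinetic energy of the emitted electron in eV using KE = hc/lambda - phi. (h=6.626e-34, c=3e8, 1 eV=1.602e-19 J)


E_photon = hc / lambda
= (6.626e-34)(3e8) / (297.2e-9)
= 6.6884e-19 J
= 4.175 eV
KE = E_photon - phi
= 4.175 - 3.57
= 0.605 eV

0.605


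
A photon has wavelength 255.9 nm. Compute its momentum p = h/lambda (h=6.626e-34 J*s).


p = h / lambda
= 6.626e-34 / (255.9e-9)
= 6.626e-34 / 2.5590e-07
= 2.5893e-27 kg*m/s

2.5893e-27


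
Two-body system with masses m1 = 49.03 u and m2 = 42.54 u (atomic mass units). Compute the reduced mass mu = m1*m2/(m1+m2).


mu = m1 * m2 / (m1 + m2)
= 49.03 * 42.54 / (49.03 + 42.54)
= 2085.7362 / 91.57
= 22.7775 u

22.7775


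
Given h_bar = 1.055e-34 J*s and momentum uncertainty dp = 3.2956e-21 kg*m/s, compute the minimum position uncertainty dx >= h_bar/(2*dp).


dx = h_bar / (2 * dp)
= 1.055e-34 / (2 * 3.2956e-21)
= 1.055e-34 / 6.5912e-21
= 1.6006e-14 m

1.6006e-14


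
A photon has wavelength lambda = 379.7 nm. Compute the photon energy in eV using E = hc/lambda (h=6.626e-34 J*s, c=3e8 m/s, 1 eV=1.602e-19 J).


E = hc / lambda
= (6.626e-34)(3e8) / (379.7e-9)
= 1.9878e-25 / 3.7970e-07
= 5.2352e-19 J
Converting to eV: 5.2352e-19 / 1.602e-19
= 3.2679 eV

3.2679


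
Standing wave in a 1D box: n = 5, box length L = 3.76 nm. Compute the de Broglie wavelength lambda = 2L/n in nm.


lambda = 2L / n
= 2 * 3.76 / 5
= 7.52 / 5
= 1.504 nm

1.504


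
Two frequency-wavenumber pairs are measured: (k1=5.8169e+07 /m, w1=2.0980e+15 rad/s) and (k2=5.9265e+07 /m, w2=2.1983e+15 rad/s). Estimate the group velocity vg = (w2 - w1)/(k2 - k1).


vg = (w2 - w1) / (k2 - k1)
= (2.1983e+15 - 2.0980e+15) / (5.9265e+07 - 5.8169e+07)
= 1.0030e+14 / 1.0960e+06
= 9.1515e+07 m/s

9.1515e+07


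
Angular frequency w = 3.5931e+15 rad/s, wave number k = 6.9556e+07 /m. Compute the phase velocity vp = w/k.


vp = w / k
= 3.5931e+15 / 6.9556e+07
= 5.1658e+07 m/s

5.1658e+07


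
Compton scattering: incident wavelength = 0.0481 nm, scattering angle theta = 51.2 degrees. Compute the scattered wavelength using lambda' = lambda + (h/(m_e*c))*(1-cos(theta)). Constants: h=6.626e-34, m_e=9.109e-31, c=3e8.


Compton wavelength: h/(m_e*c) = 2.4247e-12 m
d_lambda = 2.4247e-12 * (1 - cos(51.2 deg))
= 2.4247e-12 * 0.373396
= 9.0538e-13 m = 0.000905 nm
lambda' = 0.0481 + 0.000905
= 0.049005 nm

0.049005


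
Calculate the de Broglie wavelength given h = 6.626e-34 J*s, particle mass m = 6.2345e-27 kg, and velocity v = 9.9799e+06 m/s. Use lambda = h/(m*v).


lambda = h / (m * v)
= 6.626e-34 / (6.2345e-27 * 9.9799e+06)
= 6.626e-34 / 6.2220e-20
= 1.0649e-14 m

1.0649e-14


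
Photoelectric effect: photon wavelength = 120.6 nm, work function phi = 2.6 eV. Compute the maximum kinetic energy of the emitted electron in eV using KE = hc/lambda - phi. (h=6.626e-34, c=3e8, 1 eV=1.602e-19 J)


E_photon = hc / lambda
= (6.626e-34)(3e8) / (120.6e-9)
= 1.6483e-18 J
= 10.2888 eV
KE = E_photon - phi
= 10.2888 - 2.6
= 7.6888 eV

7.6888


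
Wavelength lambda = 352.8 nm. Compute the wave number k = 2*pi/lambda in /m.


k = 2 * pi / lambda
= 6.2832 / (352.8e-9)
= 6.2832 / 3.5280e-07
= 1.7809e+07 /m

1.7809e+07


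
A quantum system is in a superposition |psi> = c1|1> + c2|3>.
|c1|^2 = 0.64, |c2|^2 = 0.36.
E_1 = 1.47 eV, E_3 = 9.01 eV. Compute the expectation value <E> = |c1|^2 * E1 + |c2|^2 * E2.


<E> = |c1|^2 * E1 + |c2|^2 * E2
= 0.64 * 1.47 + 0.36 * 9.01
= 0.9408 + 3.2436
= 4.1844 eV

4.1844


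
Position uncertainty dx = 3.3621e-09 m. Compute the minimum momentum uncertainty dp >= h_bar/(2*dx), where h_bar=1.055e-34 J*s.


dp = h_bar / (2 * dx)
= 1.055e-34 / (2 * 3.3621e-09)
= 1.055e-34 / 6.7242e-09
= 1.5690e-26 kg*m/s

1.5690e-26


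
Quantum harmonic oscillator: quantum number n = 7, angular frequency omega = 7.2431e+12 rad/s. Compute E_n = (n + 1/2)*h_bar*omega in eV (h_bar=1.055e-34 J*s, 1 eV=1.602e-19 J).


E = (n + 1/2) * h_bar * omega
= (7 + 0.5) * 1.055e-34 * 7.2431e+12
= 7.5 * 7.6415e-22
= 5.7311e-21 J
= 0.0358 eV

0.0358


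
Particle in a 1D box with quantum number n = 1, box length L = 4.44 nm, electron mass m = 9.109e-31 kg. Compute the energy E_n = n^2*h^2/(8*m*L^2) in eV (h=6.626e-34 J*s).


E = n^2 * h^2 / (8 * m * L^2)
= 1^2 * (6.626e-34)^2 / (8 * 9.109e-31 * (4.44e-9)^2)
= 1 * 4.3904e-67 / (8 * 9.109e-31 * 1.9714e-17)
= 3.0562e-21 J
= 0.0191 eV

0.0191


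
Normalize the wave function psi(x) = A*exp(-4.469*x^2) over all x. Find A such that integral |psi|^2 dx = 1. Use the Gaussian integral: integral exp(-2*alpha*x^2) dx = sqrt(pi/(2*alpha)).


integral |psi|^2 dx = A^2 * sqrt(pi/(2*alpha)) = 1
A^2 = sqrt(2*alpha/pi)
= sqrt(2 * 4.469 / pi)
= 1.686729
A = sqrt(1.686729)
= 1.2987

1.2987


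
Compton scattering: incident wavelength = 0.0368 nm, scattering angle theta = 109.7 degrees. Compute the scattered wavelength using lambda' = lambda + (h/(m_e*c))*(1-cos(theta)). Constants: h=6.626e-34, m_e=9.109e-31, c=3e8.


Compton wavelength: h/(m_e*c) = 2.4247e-12 m
d_lambda = 2.4247e-12 * (1 - cos(109.7 deg))
= 2.4247e-12 * 1.337095
= 3.2421e-12 m = 0.003242 nm
lambda' = 0.0368 + 0.003242
= 0.040042 nm

0.040042


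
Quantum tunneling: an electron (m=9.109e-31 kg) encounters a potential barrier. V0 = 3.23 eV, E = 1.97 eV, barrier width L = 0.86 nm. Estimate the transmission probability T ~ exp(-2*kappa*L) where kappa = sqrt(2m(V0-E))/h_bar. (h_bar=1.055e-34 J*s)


V0 - E = 1.26 eV = 2.0185e-19 J
kappa = sqrt(2 * m * (V0-E)) / h_bar
= sqrt(2 * 9.109e-31 * 2.0185e-19) / 1.055e-34
= 5.7480e+09 /m
2*kappa*L = 2 * 5.7480e+09 * 0.86e-9
= 9.8865
T = exp(-9.8865) = 5.085629e-05

5.085629e-05


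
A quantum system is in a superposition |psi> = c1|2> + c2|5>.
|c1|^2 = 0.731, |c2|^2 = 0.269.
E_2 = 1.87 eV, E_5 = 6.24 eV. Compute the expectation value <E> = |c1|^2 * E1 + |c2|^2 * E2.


<E> = |c1|^2 * E1 + |c2|^2 * E2
= 0.731 * 1.87 + 0.269 * 6.24
= 1.367 + 1.6786
= 3.0455 eV

3.0455


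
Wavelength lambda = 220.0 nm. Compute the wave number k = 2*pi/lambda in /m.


k = 2 * pi / lambda
= 6.2832 / (220.0e-9)
= 6.2832 / 2.2000e-07
= 2.8560e+07 /m

2.8560e+07


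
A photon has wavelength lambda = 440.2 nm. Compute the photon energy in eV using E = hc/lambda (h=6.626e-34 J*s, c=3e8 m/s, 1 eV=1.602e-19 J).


E = hc / lambda
= (6.626e-34)(3e8) / (440.2e-9)
= 1.9878e-25 / 4.4020e-07
= 4.5157e-19 J
Converting to eV: 4.5157e-19 / 1.602e-19
= 2.8188 eV

2.8188


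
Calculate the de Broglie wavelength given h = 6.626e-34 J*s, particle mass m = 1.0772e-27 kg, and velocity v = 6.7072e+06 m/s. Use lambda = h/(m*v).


lambda = h / (m * v)
= 6.626e-34 / (1.0772e-27 * 6.7072e+06)
= 6.626e-34 / 7.2250e-21
= 9.1709e-14 m

9.1709e-14


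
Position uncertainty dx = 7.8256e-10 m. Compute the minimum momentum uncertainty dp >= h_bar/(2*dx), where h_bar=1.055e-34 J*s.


dp = h_bar / (2 * dx)
= 1.055e-34 / (2 * 7.8256e-10)
= 1.055e-34 / 1.5651e-09
= 6.7407e-26 kg*m/s

6.7407e-26


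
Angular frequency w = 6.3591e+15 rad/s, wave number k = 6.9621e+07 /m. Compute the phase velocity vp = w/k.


vp = w / k
= 6.3591e+15 / 6.9621e+07
= 9.1339e+07 m/s

9.1339e+07


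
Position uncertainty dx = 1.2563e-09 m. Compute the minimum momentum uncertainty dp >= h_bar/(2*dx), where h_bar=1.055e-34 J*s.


dp = h_bar / (2 * dx)
= 1.055e-34 / (2 * 1.2563e-09)
= 1.055e-34 / 2.5126e-09
= 4.1988e-26 kg*m/s

4.1988e-26


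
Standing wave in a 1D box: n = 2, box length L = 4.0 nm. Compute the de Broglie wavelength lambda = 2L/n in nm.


lambda = 2L / n
= 2 * 4.0 / 2
= 8.0 / 2
= 4.0 nm

4.0


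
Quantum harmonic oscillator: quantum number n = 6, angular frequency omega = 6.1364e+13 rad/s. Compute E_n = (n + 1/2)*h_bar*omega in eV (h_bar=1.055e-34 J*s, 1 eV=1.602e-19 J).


E = (n + 1/2) * h_bar * omega
= (6 + 0.5) * 1.055e-34 * 6.1364e+13
= 6.5 * 6.4739e-21
= 4.2080e-20 J
= 0.2627 eV

0.2627


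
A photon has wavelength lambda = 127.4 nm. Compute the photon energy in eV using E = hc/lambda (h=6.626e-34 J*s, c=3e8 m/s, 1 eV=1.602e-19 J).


E = hc / lambda
= (6.626e-34)(3e8) / (127.4e-9)
= 1.9878e-25 / 1.2740e-07
= 1.5603e-18 J
Converting to eV: 1.5603e-18 / 1.602e-19
= 9.7396 eV

9.7396


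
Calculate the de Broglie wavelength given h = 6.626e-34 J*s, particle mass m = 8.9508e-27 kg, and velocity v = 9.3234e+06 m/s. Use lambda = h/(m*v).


lambda = h / (m * v)
= 6.626e-34 / (8.9508e-27 * 9.3234e+06)
= 6.626e-34 / 8.3452e-20
= 7.9399e-15 m

7.9399e-15


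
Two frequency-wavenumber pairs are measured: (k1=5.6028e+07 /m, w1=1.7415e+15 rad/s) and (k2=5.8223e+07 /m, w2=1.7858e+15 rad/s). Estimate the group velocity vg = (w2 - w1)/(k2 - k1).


vg = (w2 - w1) / (k2 - k1)
= (1.7858e+15 - 1.7415e+15) / (5.8223e+07 - 5.6028e+07)
= 4.4300e+13 / 2.1950e+06
= 2.0182e+07 m/s

2.0182e+07


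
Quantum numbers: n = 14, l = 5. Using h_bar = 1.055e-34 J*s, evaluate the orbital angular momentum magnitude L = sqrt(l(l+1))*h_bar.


L = sqrt(l*(l+1)) * h_bar
= sqrt(5 * 6) * 1.055e-34
= sqrt(30) * 1.055e-34
= 5.4772 * 1.055e-34
= 5.7785e-34 J*s

5.7785e-34


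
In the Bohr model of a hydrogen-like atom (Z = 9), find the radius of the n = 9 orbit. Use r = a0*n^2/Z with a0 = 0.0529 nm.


r = a0 * n^2 / Z
= 0.0529 * 9^2 / 9
= 0.0529 * 81 / 9
= 0.4761 nm

0.4761


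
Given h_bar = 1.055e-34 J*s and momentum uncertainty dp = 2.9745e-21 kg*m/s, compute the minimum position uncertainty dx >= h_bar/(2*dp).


dx = h_bar / (2 * dp)
= 1.055e-34 / (2 * 2.9745e-21)
= 1.055e-34 / 5.9490e-21
= 1.7734e-14 m

1.7734e-14


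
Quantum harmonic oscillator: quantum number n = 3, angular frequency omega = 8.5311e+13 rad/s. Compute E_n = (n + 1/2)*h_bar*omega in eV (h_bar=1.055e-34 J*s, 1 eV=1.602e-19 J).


E = (n + 1/2) * h_bar * omega
= (3 + 0.5) * 1.055e-34 * 8.5311e+13
= 3.5 * 9.0003e-21
= 3.1501e-20 J
= 0.1966 eV

0.1966


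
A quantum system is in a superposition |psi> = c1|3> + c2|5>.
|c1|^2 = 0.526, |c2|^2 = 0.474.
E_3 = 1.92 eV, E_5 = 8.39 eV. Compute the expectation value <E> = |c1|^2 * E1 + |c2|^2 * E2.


<E> = |c1|^2 * E1 + |c2|^2 * E2
= 0.526 * 1.92 + 0.474 * 8.39
= 1.0099 + 3.9769
= 4.9868 eV

4.9868


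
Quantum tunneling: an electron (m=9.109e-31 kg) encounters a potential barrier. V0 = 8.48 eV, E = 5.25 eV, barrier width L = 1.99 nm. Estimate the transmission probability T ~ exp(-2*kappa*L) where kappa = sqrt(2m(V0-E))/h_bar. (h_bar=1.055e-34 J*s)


V0 - E = 3.23 eV = 5.1745e-19 J
kappa = sqrt(2 * m * (V0-E)) / h_bar
= sqrt(2 * 9.109e-31 * 5.1745e-19) / 1.055e-34
= 9.2030e+09 /m
2*kappa*L = 2 * 9.2030e+09 * 1.99e-9
= 36.628
T = exp(-36.628) = 1.237804e-16

1.237804e-16


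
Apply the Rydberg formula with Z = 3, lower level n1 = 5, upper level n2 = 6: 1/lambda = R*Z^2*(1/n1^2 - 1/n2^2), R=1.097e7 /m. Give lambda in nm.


1/lambda = R * Z^2 * (1/n1^2 - 1/n2^2)
= 1.097e7 * 3^2 * (1/5^2 - 1/6^2)
= 1.097e7 * 9 * (0.04 - 0.027778)
= 1.2067e+06 /m
lambda = 1 / 1.2067e+06
= 828.7064 nm

828.7064


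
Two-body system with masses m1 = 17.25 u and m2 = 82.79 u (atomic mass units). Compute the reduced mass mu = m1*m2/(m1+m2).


mu = m1 * m2 / (m1 + m2)
= 17.25 * 82.79 / (17.25 + 82.79)
= 1428.1275 / 100.04
= 14.2756 u

14.2756


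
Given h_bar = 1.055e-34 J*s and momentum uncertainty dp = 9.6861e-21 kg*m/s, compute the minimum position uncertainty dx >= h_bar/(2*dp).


dx = h_bar / (2 * dp)
= 1.055e-34 / (2 * 9.6861e-21)
= 1.055e-34 / 1.9372e-20
= 5.4459e-15 m

5.4459e-15


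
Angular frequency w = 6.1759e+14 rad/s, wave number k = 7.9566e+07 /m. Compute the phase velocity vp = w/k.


vp = w / k
= 6.1759e+14 / 7.9566e+07
= 7.7620e+06 m/s

7.7620e+06


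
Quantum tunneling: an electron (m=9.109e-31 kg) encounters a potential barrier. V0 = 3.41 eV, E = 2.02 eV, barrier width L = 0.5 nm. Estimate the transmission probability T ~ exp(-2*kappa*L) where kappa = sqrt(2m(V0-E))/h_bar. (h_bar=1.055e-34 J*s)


V0 - E = 1.39 eV = 2.2268e-19 J
kappa = sqrt(2 * m * (V0-E)) / h_bar
= sqrt(2 * 9.109e-31 * 2.2268e-19) / 1.055e-34
= 6.0372e+09 /m
2*kappa*L = 2 * 6.0372e+09 * 0.5e-9
= 6.0372
T = exp(-6.0372) = 2.388204e-03

2.388204e-03


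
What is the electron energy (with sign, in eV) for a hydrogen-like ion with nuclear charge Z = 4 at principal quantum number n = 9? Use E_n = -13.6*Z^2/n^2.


E_n = -13.6 * Z^2 / n^2
= -13.6 * 4^2 / 9^2
= -13.6 * 16 / 81
= -2.6864 eV

-2.6864


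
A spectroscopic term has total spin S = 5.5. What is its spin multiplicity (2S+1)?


Spin multiplicity = 2S + 1
= 2 * 5.5 + 1
= 11.0 + 1
= 12

12


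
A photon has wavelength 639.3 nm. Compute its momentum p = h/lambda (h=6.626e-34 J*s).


p = h / lambda
= 6.626e-34 / (639.3e-9)
= 6.626e-34 / 6.3930e-07
= 1.0364e-27 kg*m/s

1.0364e-27


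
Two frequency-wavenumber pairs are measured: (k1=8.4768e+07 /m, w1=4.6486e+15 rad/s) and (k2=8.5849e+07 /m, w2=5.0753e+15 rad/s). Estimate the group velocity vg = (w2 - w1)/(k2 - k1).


vg = (w2 - w1) / (k2 - k1)
= (5.0753e+15 - 4.6486e+15) / (8.5849e+07 - 8.4768e+07)
= 4.2670e+14 / 1.0810e+06
= 3.9473e+08 m/s

3.9473e+08


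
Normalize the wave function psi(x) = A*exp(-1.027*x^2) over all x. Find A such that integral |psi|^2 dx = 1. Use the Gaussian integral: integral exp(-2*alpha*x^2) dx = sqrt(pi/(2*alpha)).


integral |psi|^2 dx = A^2 * sqrt(pi/(2*alpha)) = 1
A^2 = sqrt(2*alpha/pi)
= sqrt(2 * 1.027 / pi)
= 0.808584
A = sqrt(0.808584)
= 0.8992

0.8992


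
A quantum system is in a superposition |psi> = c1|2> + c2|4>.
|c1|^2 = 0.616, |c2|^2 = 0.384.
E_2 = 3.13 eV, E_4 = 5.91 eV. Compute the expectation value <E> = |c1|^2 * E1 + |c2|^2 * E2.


<E> = |c1|^2 * E1 + |c2|^2 * E2
= 0.616 * 3.13 + 0.384 * 5.91
= 1.9281 + 2.2694
= 4.1975 eV

4.1975


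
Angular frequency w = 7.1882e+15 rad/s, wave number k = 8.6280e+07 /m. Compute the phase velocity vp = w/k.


vp = w / k
= 7.1882e+15 / 8.6280e+07
= 8.3312e+07 m/s

8.3312e+07


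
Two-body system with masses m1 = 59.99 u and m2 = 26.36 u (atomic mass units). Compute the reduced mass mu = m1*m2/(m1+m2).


mu = m1 * m2 / (m1 + m2)
= 59.99 * 26.36 / (59.99 + 26.36)
= 1581.3364 / 86.35
= 18.3131 u

18.3131


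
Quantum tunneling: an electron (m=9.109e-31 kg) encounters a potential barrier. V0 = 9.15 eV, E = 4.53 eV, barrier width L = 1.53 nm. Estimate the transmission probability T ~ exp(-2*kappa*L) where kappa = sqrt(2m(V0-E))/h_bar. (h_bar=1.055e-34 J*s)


V0 - E = 4.62 eV = 7.4012e-19 J
kappa = sqrt(2 * m * (V0-E)) / h_bar
= sqrt(2 * 9.109e-31 * 7.4012e-19) / 1.055e-34
= 1.1007e+10 /m
2*kappa*L = 2 * 1.1007e+10 * 1.53e-9
= 33.68
T = exp(-33.68) = 2.360367e-15

2.360367e-15


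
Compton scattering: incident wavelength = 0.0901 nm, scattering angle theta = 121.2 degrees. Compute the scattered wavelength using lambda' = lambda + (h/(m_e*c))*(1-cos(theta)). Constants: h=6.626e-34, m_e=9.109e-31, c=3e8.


Compton wavelength: h/(m_e*c) = 2.4247e-12 m
d_lambda = 2.4247e-12 * (1 - cos(121.2 deg))
= 2.4247e-12 * 1.518027
= 3.6808e-12 m = 0.003681 nm
lambda' = 0.0901 + 0.003681
= 0.093781 nm

0.093781


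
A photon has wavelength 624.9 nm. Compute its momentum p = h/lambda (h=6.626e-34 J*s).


p = h / lambda
= 6.626e-34 / (624.9e-9)
= 6.626e-34 / 6.2490e-07
= 1.0603e-27 kg*m/s

1.0603e-27


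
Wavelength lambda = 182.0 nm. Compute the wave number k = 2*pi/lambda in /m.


k = 2 * pi / lambda
= 6.2832 / (182.0e-9)
= 6.2832 / 1.8200e-07
= 3.4523e+07 /m

3.4523e+07


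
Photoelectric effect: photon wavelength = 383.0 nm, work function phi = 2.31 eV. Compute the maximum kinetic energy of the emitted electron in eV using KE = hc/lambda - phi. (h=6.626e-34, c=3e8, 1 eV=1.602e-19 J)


E_photon = hc / lambda
= (6.626e-34)(3e8) / (383.0e-9)
= 5.1901e-19 J
= 3.2397 eV
KE = E_photon - phi
= 3.2397 - 2.31
= 0.9297 eV

0.9297


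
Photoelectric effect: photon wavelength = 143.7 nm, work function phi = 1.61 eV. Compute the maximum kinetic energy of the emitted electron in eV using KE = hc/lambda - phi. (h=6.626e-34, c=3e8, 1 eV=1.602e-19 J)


E_photon = hc / lambda
= (6.626e-34)(3e8) / (143.7e-9)
= 1.3833e-18 J
= 8.6348 eV
KE = E_photon - phi
= 8.6348 - 1.61
= 7.0248 eV

7.0248


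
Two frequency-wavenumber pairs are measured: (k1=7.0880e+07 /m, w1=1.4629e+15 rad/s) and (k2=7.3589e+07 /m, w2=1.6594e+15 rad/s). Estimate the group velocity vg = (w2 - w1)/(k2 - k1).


vg = (w2 - w1) / (k2 - k1)
= (1.6594e+15 - 1.4629e+15) / (7.3589e+07 - 7.0880e+07)
= 1.9650e+14 / 2.7090e+06
= 7.2536e+07 m/s

7.2536e+07


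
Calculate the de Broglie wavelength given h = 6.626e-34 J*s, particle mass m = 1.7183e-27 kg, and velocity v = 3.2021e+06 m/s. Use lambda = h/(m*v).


lambda = h / (m * v)
= 6.626e-34 / (1.7183e-27 * 3.2021e+06)
= 6.626e-34 / 5.5022e-21
= 1.2043e-13 m

1.2043e-13


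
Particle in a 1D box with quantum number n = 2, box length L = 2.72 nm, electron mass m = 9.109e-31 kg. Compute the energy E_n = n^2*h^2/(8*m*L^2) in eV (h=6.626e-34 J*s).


E = n^2 * h^2 / (8 * m * L^2)
= 2^2 * (6.626e-34)^2 / (8 * 9.109e-31 * (2.72e-9)^2)
= 4 * 4.3904e-67 / (8 * 9.109e-31 * 7.3984e-18)
= 3.2573e-20 J
= 0.2033 eV

0.2033


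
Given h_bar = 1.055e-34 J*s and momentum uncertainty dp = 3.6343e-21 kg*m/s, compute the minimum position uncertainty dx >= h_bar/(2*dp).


dx = h_bar / (2 * dp)
= 1.055e-34 / (2 * 3.6343e-21)
= 1.055e-34 / 7.2686e-21
= 1.4514e-14 m

1.4514e-14


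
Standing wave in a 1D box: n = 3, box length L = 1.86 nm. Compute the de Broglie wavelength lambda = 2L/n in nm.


lambda = 2L / n
= 2 * 1.86 / 3
= 3.72 / 3
= 1.24 nm

1.24


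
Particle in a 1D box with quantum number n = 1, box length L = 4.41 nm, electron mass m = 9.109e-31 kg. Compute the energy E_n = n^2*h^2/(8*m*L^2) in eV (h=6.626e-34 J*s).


E = n^2 * h^2 / (8 * m * L^2)
= 1^2 * (6.626e-34)^2 / (8 * 9.109e-31 * (4.41e-9)^2)
= 1 * 4.3904e-67 / (8 * 9.109e-31 * 1.9448e-17)
= 3.0979e-21 J
= 0.0193 eV

0.0193


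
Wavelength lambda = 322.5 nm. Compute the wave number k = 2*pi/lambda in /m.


k = 2 * pi / lambda
= 6.2832 / (322.5e-9)
= 6.2832 / 3.2250e-07
= 1.9483e+07 /m

1.9483e+07


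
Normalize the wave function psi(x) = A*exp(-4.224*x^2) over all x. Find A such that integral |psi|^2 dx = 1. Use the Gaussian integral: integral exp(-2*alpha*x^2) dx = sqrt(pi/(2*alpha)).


integral |psi|^2 dx = A^2 * sqrt(pi/(2*alpha)) = 1
A^2 = sqrt(2*alpha/pi)
= sqrt(2 * 4.224 / pi)
= 1.639842
A = sqrt(1.639842)
= 1.2806

1.2806


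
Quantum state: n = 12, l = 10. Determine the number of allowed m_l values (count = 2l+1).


m_l ranges from -l to +l in integer steps
So m_l goes from -10 to +10
Count = 2l + 1 = 2*10 + 1
= 21

21


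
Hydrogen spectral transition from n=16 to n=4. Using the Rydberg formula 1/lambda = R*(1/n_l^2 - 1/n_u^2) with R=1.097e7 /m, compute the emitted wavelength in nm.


1/lambda = R * (1/n_l^2 - 1/n_u^2)
= 1.097e7 * (1/4^2 - 1/16^2)
= 1.097e7 * (0.0625 - 0.003906)
= 1.097e7 * 0.058594
= 6.4277e+05 /m
lambda = 1 / 6.4277e+05 = 1555.7581 nm

1555.7581


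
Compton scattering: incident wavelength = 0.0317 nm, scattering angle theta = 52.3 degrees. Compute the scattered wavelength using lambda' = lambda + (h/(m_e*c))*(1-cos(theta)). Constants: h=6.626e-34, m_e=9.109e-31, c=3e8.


Compton wavelength: h/(m_e*c) = 2.4247e-12 m
d_lambda = 2.4247e-12 * (1 - cos(52.3 deg))
= 2.4247e-12 * 0.388473
= 9.4193e-13 m = 0.000942 nm
lambda' = 0.0317 + 0.000942
= 0.032642 nm

0.032642


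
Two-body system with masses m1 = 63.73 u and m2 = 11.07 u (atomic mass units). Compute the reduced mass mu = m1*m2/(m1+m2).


mu = m1 * m2 / (m1 + m2)
= 63.73 * 11.07 / (63.73 + 11.07)
= 705.4911 / 74.8
= 9.4317 u

9.4317


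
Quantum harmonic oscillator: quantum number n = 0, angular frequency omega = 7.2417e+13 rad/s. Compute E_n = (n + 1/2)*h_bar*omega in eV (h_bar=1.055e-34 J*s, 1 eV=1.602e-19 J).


E = (n + 1/2) * h_bar * omega
= (0 + 0.5) * 1.055e-34 * 7.2417e+13
= 0.5 * 7.6400e-21
= 3.8200e-21 J
= 0.0238 eV

0.0238


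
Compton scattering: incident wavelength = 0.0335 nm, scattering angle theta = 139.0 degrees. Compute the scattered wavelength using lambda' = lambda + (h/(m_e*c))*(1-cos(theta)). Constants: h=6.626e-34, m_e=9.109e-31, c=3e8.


Compton wavelength: h/(m_e*c) = 2.4247e-12 m
d_lambda = 2.4247e-12 * (1 - cos(139.0 deg))
= 2.4247e-12 * 1.75471
= 4.2547e-12 m = 0.004255 nm
lambda' = 0.0335 + 0.004255
= 0.037755 nm

0.037755


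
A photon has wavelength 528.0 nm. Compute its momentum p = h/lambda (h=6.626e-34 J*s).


p = h / lambda
= 6.626e-34 / (528.0e-9)
= 6.626e-34 / 5.2800e-07
= 1.2549e-27 kg*m/s

1.2549e-27
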